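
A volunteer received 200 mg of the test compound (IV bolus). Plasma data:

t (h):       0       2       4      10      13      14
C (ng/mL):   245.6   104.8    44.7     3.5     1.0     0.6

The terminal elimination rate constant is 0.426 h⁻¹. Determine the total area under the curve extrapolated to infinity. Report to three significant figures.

AUC = 653 ng/mL·h

Trapezoidal AUC_0→14:
  [0→2]: (245.6+104.8)/2 × 2 = 350.4
  [2→4]: (104.8+44.7)/2 × 2 = 149.5
  [4→10]: (44.7+3.5)/2 × 6 = 144.6
  [10→13]: (3.5+1.0)/2 × 3 = 6.75
  [13→14]: (1.0+0.6)/2 × 1 = 0.8
  Sum = 652.05 ng/mL·h
Extrapolated tail: C_last / k_e = 0.6 / 0.426 = 1.408
AUC_0→∞ = 652.05 + 1.408 = 653.458 ng/mL·h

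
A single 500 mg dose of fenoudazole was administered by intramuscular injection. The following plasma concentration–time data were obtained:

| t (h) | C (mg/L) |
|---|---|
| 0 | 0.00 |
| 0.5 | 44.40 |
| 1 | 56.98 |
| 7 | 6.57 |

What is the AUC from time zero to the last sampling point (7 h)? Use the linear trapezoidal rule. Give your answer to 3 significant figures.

AUC = 227 mg/L·h

Trapezoidal AUC_0→7:
  [0→0.5]: (0.00+44.40)/2 × 0.5 = 11.1
  [0.5→1]: (44.40+56.98)/2 × 0.5 = 25.345
  [1→7]: (56.98+6.57)/2 × 6 = 190.65
  Sum = 227.095 mg/L·h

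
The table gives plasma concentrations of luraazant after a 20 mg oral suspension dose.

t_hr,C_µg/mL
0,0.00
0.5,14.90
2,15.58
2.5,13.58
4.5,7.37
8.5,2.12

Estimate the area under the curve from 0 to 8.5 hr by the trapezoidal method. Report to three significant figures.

AUC = 73.8 µg/mL·hr

Trapezoidal AUC_0→8.5:
  [0→0.5]: (0.00+14.90)/2 × 0.5 = 3.725
  [0.5→2]: (14.90+15.58)/2 × 1.5 = 22.86
  [2→2.5]: (15.58+13.58)/2 × 0.5 = 7.29
  [2.5→4.5]: (13.58+7.37)/2 × 2 = 20.95
  [4.5→8.5]: (7.37+2.12)/2 × 4 = 18.98
  Sum = 73.805 µg/mL·hr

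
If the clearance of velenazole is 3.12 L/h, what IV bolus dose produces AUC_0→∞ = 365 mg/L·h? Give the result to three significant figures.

Dose_iv = CL × AUC_0→∞
     = 3.12 × 365 = 1138.8 mg

Dose = 1140 mg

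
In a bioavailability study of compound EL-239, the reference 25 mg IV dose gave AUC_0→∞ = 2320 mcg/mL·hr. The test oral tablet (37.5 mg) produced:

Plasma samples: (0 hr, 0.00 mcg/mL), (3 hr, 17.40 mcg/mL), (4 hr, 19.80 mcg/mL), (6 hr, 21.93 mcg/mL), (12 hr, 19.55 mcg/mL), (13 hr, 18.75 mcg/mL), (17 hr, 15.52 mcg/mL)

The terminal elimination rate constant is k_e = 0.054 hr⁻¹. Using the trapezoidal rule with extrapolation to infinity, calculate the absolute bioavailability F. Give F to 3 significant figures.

F = 0.168

Trapezoidal AUC_0→17 (oral tablet):
  [0→3]: (0.00+17.40)/2 × 3 = 26.1
  [3→4]: (17.40+19.80)/2 × 1 = 18.6
  [4→6]: (19.80+21.93)/2 × 2 = 41.73
  [6→12]: (21.93+19.55)/2 × 6 = 124.44
  [12→13]: (19.55+18.75)/2 × 1 = 19.15
  [13→17]: (18.75+15.52)/2 × 4 = 68.54
  Sum = 298.56 mcg/mL·hr
Tail: C_last/k_e = 15.52/0.054 = 287.407
AUC_0→∞ (oral tablet) = 298.56 + 287.407 = 585.967 mcg/mL·hr
F = (AUC_ev/D_ev)/(AUC_iv/D_iv) = (585.967/37.5)/(2320/25) = 15.6258/92.8 = 0.1684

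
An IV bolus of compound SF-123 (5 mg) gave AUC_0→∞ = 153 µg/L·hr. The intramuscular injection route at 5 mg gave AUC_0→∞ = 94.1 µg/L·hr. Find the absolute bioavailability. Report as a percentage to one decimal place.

F = (AUC_ev / D_ev) / (AUC_iv / D_iv)
  = (94.1/5) / (153/5)
  = 18.82 / 30.6 = 0.6150
  = 61.50%

F = 61.5%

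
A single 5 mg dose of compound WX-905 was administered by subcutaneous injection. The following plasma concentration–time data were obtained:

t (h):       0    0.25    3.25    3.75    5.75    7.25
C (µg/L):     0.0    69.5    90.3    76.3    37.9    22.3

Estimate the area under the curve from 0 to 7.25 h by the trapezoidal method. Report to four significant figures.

AUC = 449.4 µg/L·h

Trapezoidal AUC_0→7.25:
  [0→0.25]: (0.0+69.5)/2 × 0.25 = 8.6875
  [0.25→3.25]: (69.5+90.3)/2 × 3 = 239.7
  [3.25→3.75]: (90.3+76.3)/2 × 0.5 = 41.65
  [3.75→5.75]: (76.3+37.9)/2 × 2 = 114.2
  [5.75→7.25]: (37.9+22.3)/2 × 1.5 = 45.15
  Sum = 449.3875 µg/L·h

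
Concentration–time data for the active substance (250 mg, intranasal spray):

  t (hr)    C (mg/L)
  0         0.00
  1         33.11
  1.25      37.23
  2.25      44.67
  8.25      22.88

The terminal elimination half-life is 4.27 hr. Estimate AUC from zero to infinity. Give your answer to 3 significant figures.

AUC = 410 mg/L·hr

Trapezoidal AUC_0→8.25:
  [0→1]: (0.00+33.11)/2 × 1 = 16.555
  [1→1.25]: (33.11+37.23)/2 × 0.25 = 8.7925
  [1.25→2.25]: (37.23+44.67)/2 × 1 = 40.95
  [2.25→8.25]: (44.67+22.88)/2 × 6 = 202.65
  Sum = 268.9475 mg/L·hr
k_e = ln2 / t½ = 0.693147 / 4.27 = 0.1623 hr^-1
Extrapolated tail: C_last / k_e = 22.88 / 0.1623 = 140.974
AUC_0→∞ = 268.9475 + 140.974 = 409.9215 mg/L·hr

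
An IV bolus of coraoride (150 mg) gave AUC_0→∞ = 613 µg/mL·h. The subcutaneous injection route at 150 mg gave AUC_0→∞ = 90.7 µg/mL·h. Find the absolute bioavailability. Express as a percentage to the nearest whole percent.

F = 15%

F = (AUC_ev / D_ev) / (AUC_iv / D_iv)
  = (90.7/150) / (613/150)
  = 0.604667 / 4.08667 = 0.1480
  = 14.80%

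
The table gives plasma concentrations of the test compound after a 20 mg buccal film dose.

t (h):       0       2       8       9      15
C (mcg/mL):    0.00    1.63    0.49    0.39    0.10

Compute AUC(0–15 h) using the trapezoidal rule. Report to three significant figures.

AUC = 9.90 mcg/mL·h

Trapezoidal AUC_0→15:
  [0→2]: (0.00+1.63)/2 × 2 = 1.63
  [2→8]: (1.63+0.49)/2 × 6 = 6.36
  [8→9]: (0.49+0.39)/2 × 1 = 0.44
  [9→15]: (0.39+0.10)/2 × 6 = 1.47
  Sum = 9.9 mcg/mL·h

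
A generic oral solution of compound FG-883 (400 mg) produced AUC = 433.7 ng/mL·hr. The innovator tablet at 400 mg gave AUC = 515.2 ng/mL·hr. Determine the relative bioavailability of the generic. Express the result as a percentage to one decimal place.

F_rel = (AUC_test/D_test) / (AUC_ref/D_ref)
      = (433.7/400) / (515.2/400)
      = 1.08425 / 1.288 = 0.8418 = 84.18%

F_rel = 84.2%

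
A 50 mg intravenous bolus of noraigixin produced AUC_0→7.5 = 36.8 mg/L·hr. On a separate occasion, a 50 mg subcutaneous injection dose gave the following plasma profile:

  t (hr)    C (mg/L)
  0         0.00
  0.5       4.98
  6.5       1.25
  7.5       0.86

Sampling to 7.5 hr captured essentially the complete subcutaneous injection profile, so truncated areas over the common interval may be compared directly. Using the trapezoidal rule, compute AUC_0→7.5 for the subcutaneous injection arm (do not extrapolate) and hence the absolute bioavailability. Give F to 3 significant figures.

F = 0.570

Trapezoidal AUC_0→7.5 (subcutaneous injection):
  [0→0.5]: (0.00+4.98)/2 × 0.5 = 1.245
  [0.5→6.5]: (4.98+1.25)/2 × 6 = 18.69
  [6.5→7.5]: (1.25+0.86)/2 × 1 = 1.055
  Sum = 20.99 mg/L·hr
F = (AUC_ev/D_ev)/(AUC_iv/D_iv) = (20.99/50)/(36.8/50) = 0.4198/0.736 = 0.5704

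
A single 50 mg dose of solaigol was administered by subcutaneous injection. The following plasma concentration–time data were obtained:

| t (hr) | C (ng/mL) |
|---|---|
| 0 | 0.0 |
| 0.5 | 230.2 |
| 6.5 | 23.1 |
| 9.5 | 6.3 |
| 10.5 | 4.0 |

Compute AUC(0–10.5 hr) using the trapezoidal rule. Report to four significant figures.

Trapezoidal AUC_0→10.5:
  [0→0.5]: (0.0+230.2)/2 × 0.5 = 57.55
  [0.5→6.5]: (230.2+23.1)/2 × 6 = 759.9
  [6.5→9.5]: (23.1+6.3)/2 × 3 = 44.1
  [9.5→10.5]: (6.3+4.0)/2 × 1 = 5.15
  Sum = 866.7 ng/mL·hr

AUC = 866.7 ng/mL·hr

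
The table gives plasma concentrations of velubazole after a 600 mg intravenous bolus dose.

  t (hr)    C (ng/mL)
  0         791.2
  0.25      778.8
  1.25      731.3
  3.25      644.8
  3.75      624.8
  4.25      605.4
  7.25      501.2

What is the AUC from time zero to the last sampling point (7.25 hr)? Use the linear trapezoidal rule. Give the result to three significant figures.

Trapezoidal AUC_0→7.25:
  [0→0.25]: (791.2+778.8)/2 × 0.25 = 196.25
  [0.25→1.25]: (778.8+731.3)/2 × 1 = 755.05
  [1.25→3.25]: (731.3+644.8)/2 × 2 = 1376.1
  [3.25→3.75]: (644.8+624.8)/2 × 0.5 = 317.4
  [3.75→4.25]: (624.8+605.4)/2 × 0.5 = 307.55
  [4.25→7.25]: (605.4+501.2)/2 × 3 = 1659.9
  Sum = 4612.25 ng/mL·hr

AUC = 4610 ng/mL·hr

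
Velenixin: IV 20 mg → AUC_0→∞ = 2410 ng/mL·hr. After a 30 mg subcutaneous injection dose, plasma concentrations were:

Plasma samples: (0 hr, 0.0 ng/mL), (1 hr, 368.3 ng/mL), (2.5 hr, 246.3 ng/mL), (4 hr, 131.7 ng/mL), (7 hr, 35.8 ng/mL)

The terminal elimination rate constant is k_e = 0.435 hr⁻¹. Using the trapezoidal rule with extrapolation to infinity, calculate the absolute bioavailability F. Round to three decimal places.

Trapezoidal AUC_0→7 (subcutaneous injection):
  [0→1]: (0.0+368.3)/2 × 1 = 184.15
  [1→2.5]: (368.3+246.3)/2 × 1.5 = 460.95
  [2.5→4]: (246.3+131.7)/2 × 1.5 = 283.5
  [4→7]: (131.7+35.8)/2 × 3 = 251.25
  Sum = 1179.85 ng/mL·hr
Tail: C_last/k_e = 35.8/0.435 = 82.299
AUC_0→∞ (subcutaneous injection) = 1179.85 + 82.299 = 1262.149 ng/mL·hr
F = (AUC_ev/D_ev)/(AUC_iv/D_iv) = (1262.149/30)/(2410/20) = 42.0716/120.5 = 0.3491

F = 0.349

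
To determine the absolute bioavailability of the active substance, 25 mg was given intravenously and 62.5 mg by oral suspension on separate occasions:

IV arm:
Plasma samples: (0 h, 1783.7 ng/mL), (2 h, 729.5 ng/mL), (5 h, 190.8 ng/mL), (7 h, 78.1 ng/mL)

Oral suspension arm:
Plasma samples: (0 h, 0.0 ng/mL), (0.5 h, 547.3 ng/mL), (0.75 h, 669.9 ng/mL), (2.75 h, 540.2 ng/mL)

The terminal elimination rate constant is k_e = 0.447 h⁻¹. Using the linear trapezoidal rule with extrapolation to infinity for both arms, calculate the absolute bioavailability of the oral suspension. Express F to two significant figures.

F = 0.25

Trapezoidal AUC_0→7 (IV):
  [0→2]: (1783.7+729.5)/2 × 2 = 2513.2
  [2→5]: (729.5+190.8)/2 × 3 = 1380.45
  [5→7]: (190.8+78.1)/2 × 2 = 268.9
  Sum = 4162.55 ng/mL·h
IV tail: 78.1/0.447 = 174.720; AUC_iv,0→∞ = 4162.55 + 174.720 = 4337.27 ng/mL·h
Trapezoidal AUC_0→2.75 (oral suspension):
  [0→0.5]: (0.0+547.3)/2 × 0.5 = 136.825
  [0.5→0.75]: (547.3+669.9)/2 × 0.25 = 152.15
  [0.75→2.75]: (669.9+540.2)/2 × 2 = 1210.1
  Sum = 1499.075 ng/mL·h
oral suspension tail: 540.2/0.447 = 1208.501; AUC_ev,0→∞ = 1499.075 + 1208.501 = 2707.576 ng/mL·h
F = (AUC_ev/D_ev)/(AUC_iv/D_iv) = (2707.576/62.5)/(4337.27/25) = 43.321216/173.4908 = 0.2497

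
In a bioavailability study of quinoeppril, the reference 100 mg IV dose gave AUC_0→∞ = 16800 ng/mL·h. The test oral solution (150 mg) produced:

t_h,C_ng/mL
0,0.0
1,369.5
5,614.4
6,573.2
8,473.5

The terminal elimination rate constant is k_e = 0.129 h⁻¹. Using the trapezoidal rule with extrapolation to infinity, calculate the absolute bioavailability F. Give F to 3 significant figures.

F = 0.296

Trapezoidal AUC_0→8 (oral solution):
  [0→1]: (0.0+369.5)/2 × 1 = 184.75
  [1→5]: (369.5+614.4)/2 × 4 = 1967.8
  [5→6]: (614.4+573.2)/2 × 1 = 593.8
  [6→8]: (573.2+473.5)/2 × 2 = 1046.7
  Sum = 3793.05 ng/mL·h
Tail: C_last/k_e = 473.5/0.129 = 3670.543
AUC_0→∞ (oral solution) = 3793.05 + 3670.543 = 7463.593 ng/mL·h
F = (AUC_ev/D_ev)/(AUC_iv/D_iv) = (7463.593/150)/(16800/100) = 49.7573/168 = 0.2962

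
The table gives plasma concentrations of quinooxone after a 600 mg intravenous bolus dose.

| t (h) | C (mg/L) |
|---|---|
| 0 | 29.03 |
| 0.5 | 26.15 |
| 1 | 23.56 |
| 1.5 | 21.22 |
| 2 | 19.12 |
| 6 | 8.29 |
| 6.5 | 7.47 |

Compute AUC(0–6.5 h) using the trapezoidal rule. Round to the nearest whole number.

Trapezoidal AUC_0→6.5:
  [0→0.5]: (29.03+26.15)/2 × 0.5 = 13.795
  [0.5→1]: (26.15+23.56)/2 × 0.5 = 12.4275
  [1→1.5]: (23.56+21.22)/2 × 0.5 = 11.195
  [1.5→2]: (21.22+19.12)/2 × 0.5 = 10.085
  [2→6]: (19.12+8.29)/2 × 4 = 54.82
  [6→6.5]: (8.29+7.47)/2 × 0.5 = 3.94
  Sum = 106.2625 mg/L·h

AUC = 106 mg/L·h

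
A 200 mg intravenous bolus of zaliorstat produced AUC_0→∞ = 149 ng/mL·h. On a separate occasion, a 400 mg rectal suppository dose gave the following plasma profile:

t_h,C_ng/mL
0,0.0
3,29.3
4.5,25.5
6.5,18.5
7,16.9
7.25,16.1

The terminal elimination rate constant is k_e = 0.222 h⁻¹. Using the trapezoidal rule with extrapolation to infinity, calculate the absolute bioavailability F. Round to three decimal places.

F = 0.720

Trapezoidal AUC_0→7.25 (rectal suppository):
  [0→3]: (0.0+29.3)/2 × 3 = 43.95
  [3→4.5]: (29.3+25.5)/2 × 1.5 = 41.1
  [4.5→6.5]: (25.5+18.5)/2 × 2 = 44.0
  [6.5→7]: (18.5+16.9)/2 × 0.5 = 8.85
  [7→7.25]: (16.9+16.1)/2 × 0.25 = 4.125
  Sum = 142.025 ng/mL·h
Tail: C_last/k_e = 16.1/0.222 = 72.523
AUC_0→∞ (rectal suppository) = 142.025 + 72.523 = 214.548 ng/mL·h
F = (AUC_ev/D_ev)/(AUC_iv/D_iv) = (214.548/400)/(149/200) = 0.53637/0.745 = 0.7200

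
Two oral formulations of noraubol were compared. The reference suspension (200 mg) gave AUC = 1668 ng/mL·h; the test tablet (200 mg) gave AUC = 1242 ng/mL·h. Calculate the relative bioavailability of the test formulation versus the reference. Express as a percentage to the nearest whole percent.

F_rel = (AUC_test/D_test) / (AUC_ref/D_ref)
      = (1242/200) / (1668/200)
      = 6.21 / 8.34 = 0.7446 = 74.46%

F_rel = 74%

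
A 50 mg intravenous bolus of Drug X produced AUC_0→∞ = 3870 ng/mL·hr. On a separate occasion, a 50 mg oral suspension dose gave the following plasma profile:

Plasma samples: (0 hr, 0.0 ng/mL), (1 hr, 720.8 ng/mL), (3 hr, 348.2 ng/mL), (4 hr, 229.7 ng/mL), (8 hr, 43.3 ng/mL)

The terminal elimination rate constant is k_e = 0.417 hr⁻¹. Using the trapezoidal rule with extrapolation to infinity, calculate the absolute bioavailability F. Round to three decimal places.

Trapezoidal AUC_0→8 (oral suspension):
  [0→1]: (0.0+720.8)/2 × 1 = 360.4
  [1→3]: (720.8+348.2)/2 × 2 = 1069.0
  [3→4]: (348.2+229.7)/2 × 1 = 288.95
  [4→8]: (229.7+43.3)/2 × 4 = 546.0
  Sum = 2264.35 ng/mL·hr
Tail: C_last/k_e = 43.3/0.417 = 103.837
AUC_0→∞ (oral suspension) = 2264.35 + 103.837 = 2368.187 ng/mL·hr
F = (AUC_ev/D_ev)/(AUC_iv/D_iv) = (2368.187/50)/(3870/50) = 47.36374/77.4 = 0.6119

F = 0.612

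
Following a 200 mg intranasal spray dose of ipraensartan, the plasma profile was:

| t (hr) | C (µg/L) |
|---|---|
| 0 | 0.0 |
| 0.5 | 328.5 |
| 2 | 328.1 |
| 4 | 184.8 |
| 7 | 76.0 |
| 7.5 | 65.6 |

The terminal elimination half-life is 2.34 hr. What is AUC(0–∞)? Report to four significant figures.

AUC = 1736 µg/L·hr

Trapezoidal AUC_0→7.5:
  [0→0.5]: (0.0+328.5)/2 × 0.5 = 82.125
  [0.5→2]: (328.5+328.1)/2 × 1.5 = 492.45
  [2→4]: (328.1+184.8)/2 × 2 = 512.9
  [4→7]: (184.8+76.0)/2 × 3 = 391.2
  [7→7.5]: (76.0+65.6)/2 × 0.5 = 35.4
  Sum = 1514.075 µg/L·hr
k_e = ln2 / t½ = 0.693147 / 2.34 = 0.2962 hr^-1
Extrapolated tail: C_last / k_e = 65.6 / 0.2962 = 221.472
AUC_0→∞ = 1514.075 + 221.472 = 1735.547 µg/L·hr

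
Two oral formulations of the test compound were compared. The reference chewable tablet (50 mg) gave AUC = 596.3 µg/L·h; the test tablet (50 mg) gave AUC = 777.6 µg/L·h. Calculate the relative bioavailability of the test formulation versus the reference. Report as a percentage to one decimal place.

F_rel = 130.4%

F_rel = (AUC_test/D_test) / (AUC_ref/D_ref)
      = (777.6/50) / (596.3/50)
      = 15.552 / 11.926 = 1.3040 = 130.40%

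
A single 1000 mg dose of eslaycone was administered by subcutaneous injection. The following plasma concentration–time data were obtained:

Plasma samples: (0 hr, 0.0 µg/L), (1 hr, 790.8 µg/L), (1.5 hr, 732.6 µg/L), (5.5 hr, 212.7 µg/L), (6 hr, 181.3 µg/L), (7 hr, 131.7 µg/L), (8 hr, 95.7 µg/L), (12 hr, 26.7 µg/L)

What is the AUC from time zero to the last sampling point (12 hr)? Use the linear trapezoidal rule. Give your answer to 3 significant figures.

AUC = 3280 µg/L·hr

Trapezoidal AUC_0→12:
  [0→1]: (0.0+790.8)/2 × 1 = 395.4
  [1→1.5]: (790.8+732.6)/2 × 0.5 = 380.85
  [1.5→5.5]: (732.6+212.7)/2 × 4 = 1890.6
  [5.5→6]: (212.7+181.3)/2 × 0.5 = 98.5
  [6→7]: (181.3+131.7)/2 × 1 = 156.5
  [7→8]: (131.7+95.7)/2 × 1 = 113.7
  [8→12]: (95.7+26.7)/2 × 4 = 244.8
  Sum = 3280.35 µg/L·hr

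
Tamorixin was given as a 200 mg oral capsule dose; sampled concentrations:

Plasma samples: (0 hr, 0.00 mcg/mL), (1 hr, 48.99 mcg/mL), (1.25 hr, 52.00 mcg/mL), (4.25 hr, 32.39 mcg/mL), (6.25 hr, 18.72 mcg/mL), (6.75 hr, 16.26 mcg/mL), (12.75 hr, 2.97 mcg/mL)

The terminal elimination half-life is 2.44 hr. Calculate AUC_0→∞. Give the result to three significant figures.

AUC = 292 mcg/mL·hr

Trapezoidal AUC_0→12.75:
  [0→1]: (0.00+48.99)/2 × 1 = 24.495
  [1→1.25]: (48.99+52.00)/2 × 0.25 = 12.62375
  [1.25→4.25]: (52.00+32.39)/2 × 3 = 126.585
  [4.25→6.25]: (32.39+18.72)/2 × 2 = 51.11
  [6.25→6.75]: (18.72+16.26)/2 × 0.5 = 8.745
  [6.75→12.75]: (16.26+2.97)/2 × 6 = 57.69
  Sum = 281.24875 mcg/mL·hr
k_e = ln2 / t½ = 0.693147 / 2.44 = 0.2841 hr^-1
Extrapolated tail: C_last / k_e = 2.97 / 0.2841 = 10.454
AUC_0→∞ = 281.24875 + 10.454 = 291.70275 mcg/mL·hr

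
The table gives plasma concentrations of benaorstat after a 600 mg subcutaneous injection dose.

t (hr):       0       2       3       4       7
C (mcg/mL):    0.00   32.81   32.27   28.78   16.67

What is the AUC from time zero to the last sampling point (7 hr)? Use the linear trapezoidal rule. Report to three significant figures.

Trapezoidal AUC_0→7:
  [0→2]: (0.00+32.81)/2 × 2 = 32.81
  [2→3]: (32.81+32.27)/2 × 1 = 32.54
  [3→4]: (32.27+28.78)/2 × 1 = 30.525
  [4→7]: (28.78+16.67)/2 × 3 = 68.175
  Sum = 164.05 mcg/mL·hr

AUC = 164 mcg/mL·hr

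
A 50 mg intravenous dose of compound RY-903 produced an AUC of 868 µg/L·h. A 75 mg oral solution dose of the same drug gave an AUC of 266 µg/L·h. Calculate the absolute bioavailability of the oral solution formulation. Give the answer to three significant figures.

F = (AUC_ev / D_ev) / (AUC_iv / D_iv)
  = (266/75) / (868/50)
  = 3.54667 / 17.36 = 0.2043

F = 0.204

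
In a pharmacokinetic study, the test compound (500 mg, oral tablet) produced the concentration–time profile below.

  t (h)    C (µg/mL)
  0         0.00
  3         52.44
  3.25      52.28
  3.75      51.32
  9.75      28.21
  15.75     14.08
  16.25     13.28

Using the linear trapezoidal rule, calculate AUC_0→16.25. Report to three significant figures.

AUC = 490 µg/mL·h

Trapezoidal AUC_0→16.25:
  [0→3]: (0.00+52.44)/2 × 3 = 78.66
  [3→3.25]: (52.44+52.28)/2 × 0.25 = 13.09
  [3.25→3.75]: (52.28+51.32)/2 × 0.5 = 25.9
  [3.75→9.75]: (51.32+28.21)/2 × 6 = 238.59
  [9.75→15.75]: (28.21+14.08)/2 × 6 = 126.87
  [15.75→16.25]: (14.08+13.28)/2 × 0.5 = 6.84
  Sum = 489.95 µg/mL·h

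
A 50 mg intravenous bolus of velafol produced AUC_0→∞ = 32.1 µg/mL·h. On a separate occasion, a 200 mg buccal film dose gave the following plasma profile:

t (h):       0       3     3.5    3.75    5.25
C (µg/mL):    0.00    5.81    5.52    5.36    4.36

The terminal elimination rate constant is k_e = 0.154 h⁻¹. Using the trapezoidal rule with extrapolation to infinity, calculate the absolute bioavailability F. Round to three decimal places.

Trapezoidal AUC_0→5.25 (buccal film):
  [0→3]: (0.00+5.81)/2 × 3 = 8.715
  [3→3.5]: (5.81+5.52)/2 × 0.5 = 2.8325
  [3.5→3.75]: (5.52+5.36)/2 × 0.25 = 1.36
  [3.75→5.25]: (5.36+4.36)/2 × 1.5 = 7.29
  Sum = 20.1975 µg/mL·h
Tail: C_last/k_e = 4.36/0.154 = 28.312
AUC_0→∞ (buccal film) = 20.1975 + 28.312 = 48.5095 µg/mL·h
F = (AUC_ev/D_ev)/(AUC_iv/D_iv) = (48.5095/200)/(32.1/50) = 0.2425475/0.642 = 0.3778

F = 0.378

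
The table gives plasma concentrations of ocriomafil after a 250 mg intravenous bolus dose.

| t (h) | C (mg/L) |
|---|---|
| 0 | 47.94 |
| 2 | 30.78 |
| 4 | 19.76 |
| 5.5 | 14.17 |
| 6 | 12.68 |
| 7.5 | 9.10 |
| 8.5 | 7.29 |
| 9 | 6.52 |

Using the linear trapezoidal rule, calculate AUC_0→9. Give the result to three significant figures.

Trapezoidal AUC_0→9:
  [0→2]: (47.94+30.78)/2 × 2 = 78.72
  [2→4]: (30.78+19.76)/2 × 2 = 50.54
  [4→5.5]: (19.76+14.17)/2 × 1.5 = 25.4475
  [5.5→6]: (14.17+12.68)/2 × 0.5 = 6.7125
  [6→7.5]: (12.68+9.10)/2 × 1.5 = 16.335
  [7.5→8.5]: (9.10+7.29)/2 × 1 = 8.195
  [8.5→9]: (7.29+6.52)/2 × 0.5 = 3.4525
  Sum = 189.4025 mg/L·h

AUC = 189 mg/L·h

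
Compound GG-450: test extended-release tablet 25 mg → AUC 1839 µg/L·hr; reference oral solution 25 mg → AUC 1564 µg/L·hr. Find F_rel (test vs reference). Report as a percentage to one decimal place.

F_rel = (AUC_test/D_test) / (AUC_ref/D_ref)
      = (1839/25) / (1564/25)
      = 73.56 / 62.56 = 1.1758 = 117.58%

F_rel = 117.6%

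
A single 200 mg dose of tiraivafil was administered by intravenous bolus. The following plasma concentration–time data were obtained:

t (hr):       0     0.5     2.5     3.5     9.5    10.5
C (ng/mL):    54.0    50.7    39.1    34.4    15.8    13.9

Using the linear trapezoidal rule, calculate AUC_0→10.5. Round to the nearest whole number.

Trapezoidal AUC_0→10.5:
  [0→0.5]: (54.0+50.7)/2 × 0.5 = 26.175
  [0.5→2.5]: (50.7+39.1)/2 × 2 = 89.8
  [2.5→3.5]: (39.1+34.4)/2 × 1 = 36.75
  [3.5→9.5]: (34.4+15.8)/2 × 6 = 150.6
  [9.5→10.5]: (15.8+13.9)/2 × 1 = 14.85
  Sum = 318.175 ng/mL·hr

AUC = 318 ng/mL·hr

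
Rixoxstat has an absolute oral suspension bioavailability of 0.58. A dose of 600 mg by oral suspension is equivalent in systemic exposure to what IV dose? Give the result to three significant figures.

Systemic exposure from an extravascular dose = F × D_ev, so the equivalent IV dose is F × D_ev.
D_iv = F × D_ev = 0.58 × 600 = 348 mg

D_iv = 348 mg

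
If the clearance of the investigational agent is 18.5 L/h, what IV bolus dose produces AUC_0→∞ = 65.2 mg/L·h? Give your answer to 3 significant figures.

Dose = 1210 mg

Dose_iv = CL × AUC_0→∞
     = 18.5 × 65.2 = 1206.2 mg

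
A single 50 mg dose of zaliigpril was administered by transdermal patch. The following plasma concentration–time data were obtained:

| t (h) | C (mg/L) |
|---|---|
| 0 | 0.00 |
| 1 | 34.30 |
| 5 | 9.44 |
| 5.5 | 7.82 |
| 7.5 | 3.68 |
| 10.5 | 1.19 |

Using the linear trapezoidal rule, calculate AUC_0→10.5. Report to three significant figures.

Trapezoidal AUC_0→10.5:
  [0→1]: (0.00+34.30)/2 × 1 = 17.15
  [1→5]: (34.30+9.44)/2 × 4 = 87.48
  [5→5.5]: (9.44+7.82)/2 × 0.5 = 4.315
  [5.5→7.5]: (7.82+3.68)/2 × 2 = 11.5
  [7.5→10.5]: (3.68+1.19)/2 × 3 = 7.305
  Sum = 127.75 mg/L·h

AUC = 128 mg/L·h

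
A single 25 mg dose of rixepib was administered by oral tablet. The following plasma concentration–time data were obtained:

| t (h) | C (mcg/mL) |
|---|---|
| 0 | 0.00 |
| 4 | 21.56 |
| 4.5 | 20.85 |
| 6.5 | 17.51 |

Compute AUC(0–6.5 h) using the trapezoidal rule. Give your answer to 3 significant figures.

Trapezoidal AUC_0→6.5:
  [0→4]: (0.00+21.56)/2 × 4 = 43.12
  [4→4.5]: (21.56+20.85)/2 × 0.5 = 10.6025
  [4.5→6.5]: (20.85+17.51)/2 × 2 = 38.36
  Sum = 92.0825 mcg/mL·h

AUC = 92.1 mcg/mL·h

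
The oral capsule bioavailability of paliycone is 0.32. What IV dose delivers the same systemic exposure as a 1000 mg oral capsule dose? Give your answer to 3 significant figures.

D_iv = 320 mg

Systemic exposure from an extravascular dose = F × D_ev, so the equivalent IV dose is F × D_ev.
D_iv = F × D_ev = 0.32 × 1000 = 320 mg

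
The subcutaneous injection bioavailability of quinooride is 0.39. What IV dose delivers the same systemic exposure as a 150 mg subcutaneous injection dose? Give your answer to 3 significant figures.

Systemic exposure from an extravascular dose = F × D_ev, so the equivalent IV dose is F × D_ev.
D_iv = F × D_ev = 0.39 × 150 = 58.5 mg

D_iv = 58.5 mg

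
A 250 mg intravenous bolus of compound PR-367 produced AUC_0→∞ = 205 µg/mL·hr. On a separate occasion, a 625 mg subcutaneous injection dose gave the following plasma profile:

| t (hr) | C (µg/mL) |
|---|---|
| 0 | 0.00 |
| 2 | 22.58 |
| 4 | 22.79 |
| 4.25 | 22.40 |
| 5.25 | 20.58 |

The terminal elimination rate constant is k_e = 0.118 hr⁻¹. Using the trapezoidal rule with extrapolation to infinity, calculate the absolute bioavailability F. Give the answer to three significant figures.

Trapezoidal AUC_0→5.25 (subcutaneous injection):
  [0→2]: (0.00+22.58)/2 × 2 = 22.58
  [2→4]: (22.58+22.79)/2 × 2 = 45.37
  [4→4.25]: (22.79+22.40)/2 × 0.25 = 5.64875
  [4.25→5.25]: (22.40+20.58)/2 × 1 = 21.49
  Sum = 95.08875 µg/mL·hr
Tail: C_last/k_e = 20.58/0.118 = 174.407
AUC_0→∞ (subcutaneous injection) = 95.08875 + 174.407 = 269.49575 µg/mL·hr
F = (AUC_ev/D_ev)/(AUC_iv/D_iv) = (269.49575/625)/(205/250) = 0.4311932/0.82 = 0.5258

F = 0.526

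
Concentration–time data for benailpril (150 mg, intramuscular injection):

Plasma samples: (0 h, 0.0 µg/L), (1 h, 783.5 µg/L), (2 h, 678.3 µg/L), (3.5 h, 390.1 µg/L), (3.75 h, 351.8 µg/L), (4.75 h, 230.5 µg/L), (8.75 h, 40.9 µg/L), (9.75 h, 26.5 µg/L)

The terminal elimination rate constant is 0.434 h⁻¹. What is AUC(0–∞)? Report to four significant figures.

Trapezoidal AUC_0→9.75:
  [0→1]: (0.0+783.5)/2 × 1 = 391.75
  [1→2]: (783.5+678.3)/2 × 1 = 730.9
  [2→3.5]: (678.3+390.1)/2 × 1.5 = 801.3
  [3.5→3.75]: (390.1+351.8)/2 × 0.25 = 92.7375
  [3.75→4.75]: (351.8+230.5)/2 × 1 = 291.15
  [4.75→8.75]: (230.5+40.9)/2 × 4 = 542.8
  [8.75→9.75]: (40.9+26.5)/2 × 1 = 33.7
  Sum = 2884.3375 µg/L·h
Extrapolated tail: C_last / k_e = 26.5 / 0.434 = 61.060
AUC_0→∞ = 2884.3375 + 61.060 = 2945.3975 µg/L·h

AUC = 2945 µg/L·h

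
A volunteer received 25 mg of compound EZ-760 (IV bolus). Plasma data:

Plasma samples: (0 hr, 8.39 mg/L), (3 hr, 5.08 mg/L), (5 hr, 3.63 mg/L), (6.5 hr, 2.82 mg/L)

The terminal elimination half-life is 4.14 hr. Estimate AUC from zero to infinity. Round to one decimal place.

AUC = 50.6 mg/L·hr

Trapezoidal AUC_0→6.5:
  [0→3]: (8.39+5.08)/2 × 3 = 20.205
  [3→5]: (5.08+3.63)/2 × 2 = 8.71
  [5→6.5]: (3.63+2.82)/2 × 1.5 = 4.8375
  Sum = 33.7525 mg/L·hr
k_e = ln2 / t½ = 0.693147 / 4.14 = 0.1674 hr^-1
Extrapolated tail: C_last / k_e = 2.82 / 0.1674 = 16.846
AUC_0→∞ = 33.7525 + 16.846 = 50.5985 mg/L·hr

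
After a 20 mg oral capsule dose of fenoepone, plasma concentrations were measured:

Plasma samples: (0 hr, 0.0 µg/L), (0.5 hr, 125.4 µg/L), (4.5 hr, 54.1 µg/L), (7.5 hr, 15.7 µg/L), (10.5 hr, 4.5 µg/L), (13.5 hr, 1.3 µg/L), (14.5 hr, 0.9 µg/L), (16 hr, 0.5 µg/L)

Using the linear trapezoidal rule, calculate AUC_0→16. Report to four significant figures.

AUC = 536.2 µg/L·hr

Trapezoidal AUC_0→16:
  [0→0.5]: (0.0+125.4)/2 × 0.5 = 31.35
  [0.5→4.5]: (125.4+54.1)/2 × 4 = 359.0
  [4.5→7.5]: (54.1+15.7)/2 × 3 = 104.7
  [7.5→10.5]: (15.7+4.5)/2 × 3 = 30.3
  [10.5→13.5]: (4.5+1.3)/2 × 3 = 8.7
  [13.5→14.5]: (1.3+0.9)/2 × 1 = 1.1
  [14.5→16]: (0.9+0.5)/2 × 1.5 = 1.05
  Sum = 536.2 µg/L·hr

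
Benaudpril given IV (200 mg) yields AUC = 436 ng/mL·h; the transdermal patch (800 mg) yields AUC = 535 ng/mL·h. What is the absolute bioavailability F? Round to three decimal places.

F = (AUC_ev / D_ev) / (AUC_iv / D_iv)
  = (535/800) / (436/200)
  = 0.66875 / 2.18 = 0.3068

F = 0.307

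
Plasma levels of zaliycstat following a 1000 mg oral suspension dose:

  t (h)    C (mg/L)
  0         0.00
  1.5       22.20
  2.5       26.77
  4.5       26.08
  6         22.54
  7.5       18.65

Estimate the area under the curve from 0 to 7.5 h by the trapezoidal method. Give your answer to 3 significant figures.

Trapezoidal AUC_0→7.5:
  [0→1.5]: (0.00+22.20)/2 × 1.5 = 16.65
  [1.5→2.5]: (22.20+26.77)/2 × 1 = 24.485
  [2.5→4.5]: (26.77+26.08)/2 × 2 = 52.85
  [4.5→6]: (26.08+22.54)/2 × 1.5 = 36.465
  [6→7.5]: (22.54+18.65)/2 × 1.5 = 30.8925
  Sum = 161.3425 mg/L·h

AUC = 161 mg/L·h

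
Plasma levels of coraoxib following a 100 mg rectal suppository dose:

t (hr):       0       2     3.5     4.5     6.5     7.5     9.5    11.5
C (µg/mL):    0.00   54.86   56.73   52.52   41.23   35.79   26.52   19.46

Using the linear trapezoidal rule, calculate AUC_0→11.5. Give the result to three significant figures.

Trapezoidal AUC_0→11.5:
  [0→2]: (0.00+54.86)/2 × 2 = 54.86
  [2→3.5]: (54.86+56.73)/2 × 1.5 = 83.6925
  [3.5→4.5]: (56.73+52.52)/2 × 1 = 54.625
  [4.5→6.5]: (52.52+41.23)/2 × 2 = 93.75
  [6.5→7.5]: (41.23+35.79)/2 × 1 = 38.51
  [7.5→9.5]: (35.79+26.52)/2 × 2 = 62.31
  [9.5→11.5]: (26.52+19.46)/2 × 2 = 45.98
  Sum = 433.7275 µg/mL·hr

AUC = 434 µg/mL·hr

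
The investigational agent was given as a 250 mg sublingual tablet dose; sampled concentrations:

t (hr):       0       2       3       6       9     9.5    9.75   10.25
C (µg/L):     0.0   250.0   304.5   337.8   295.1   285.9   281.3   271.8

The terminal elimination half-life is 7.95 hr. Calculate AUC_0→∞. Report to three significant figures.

Trapezoidal AUC_0→10.25:
  [0→2]: (0.0+250.0)/2 × 2 = 250.0
  [2→3]: (250.0+304.5)/2 × 1 = 277.25
  [3→6]: (304.5+337.8)/2 × 3 = 963.45
  [6→9]: (337.8+295.1)/2 × 3 = 949.35
  [9→9.5]: (295.1+285.9)/2 × 0.5 = 145.25
  [9.5→9.75]: (285.9+281.3)/2 × 0.25 = 70.9
  [9.75→10.25]: (281.3+271.8)/2 × 0.5 = 138.275
  Sum = 2794.475 µg/L·hr
k_e = ln2 / t½ = 0.693147 / 7.95 = 0.0872 hr^-1
Extrapolated tail: C_last / k_e = 271.8 / 0.0872 = 3116.972
AUC_0→∞ = 2794.475 + 3116.972 = 5911.447 µg/L·hr

AUC = 5910 µg/L·hr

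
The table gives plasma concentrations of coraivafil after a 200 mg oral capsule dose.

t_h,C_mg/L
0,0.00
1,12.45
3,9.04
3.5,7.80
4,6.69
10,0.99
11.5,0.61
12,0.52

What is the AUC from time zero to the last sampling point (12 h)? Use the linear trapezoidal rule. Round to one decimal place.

Trapezoidal AUC_0→12:
  [0→1]: (0.00+12.45)/2 × 1 = 6.225
  [1→3]: (12.45+9.04)/2 × 2 = 21.49
  [3→3.5]: (9.04+7.80)/2 × 0.5 = 4.21
  [3.5→4]: (7.80+6.69)/2 × 0.5 = 3.6225
  [4→10]: (6.69+0.99)/2 × 6 = 23.04
  [10→11.5]: (0.99+0.61)/2 × 1.5 = 1.2
  [11.5→12]: (0.61+0.52)/2 × 0.5 = 0.2825
  Sum = 60.07 mg/L·h

AUC = 60.1 mg/L·h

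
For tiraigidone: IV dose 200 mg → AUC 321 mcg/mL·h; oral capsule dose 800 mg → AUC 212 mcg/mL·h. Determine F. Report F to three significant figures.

F = 0.165

F = (AUC_ev / D_ev) / (AUC_iv / D_iv)
  = (212/800) / (321/200)
  = 0.265 / 1.605 = 0.1651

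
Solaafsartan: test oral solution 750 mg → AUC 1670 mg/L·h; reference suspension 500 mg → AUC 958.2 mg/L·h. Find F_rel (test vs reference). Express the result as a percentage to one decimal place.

F_rel = (AUC_test/D_test) / (AUC_ref/D_ref)
      = (1670/750) / (958.2/500)
      = 2.22667 / 1.9164 = 1.1619 = 116.19%

F_rel = 116.2%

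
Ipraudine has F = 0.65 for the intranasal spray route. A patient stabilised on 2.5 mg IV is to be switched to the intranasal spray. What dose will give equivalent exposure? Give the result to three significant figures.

D_intranasal = 3.85 mg

For equal systemic exposure: F × D_ev = D_iv
D_ev = D_iv / F = 2.5 / 0.65 = 3.84615 mg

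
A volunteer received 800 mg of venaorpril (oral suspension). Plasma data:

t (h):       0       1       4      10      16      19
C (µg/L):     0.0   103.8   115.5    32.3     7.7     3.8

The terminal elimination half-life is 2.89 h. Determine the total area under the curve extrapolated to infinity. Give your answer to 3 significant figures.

Trapezoidal AUC_0→19:
  [0→1]: (0.0+103.8)/2 × 1 = 51.9
  [1→4]: (103.8+115.5)/2 × 3 = 328.95
  [4→10]: (115.5+32.3)/2 × 6 = 443.4
  [10→16]: (32.3+7.7)/2 × 6 = 120.0
  [16→19]: (7.7+3.8)/2 × 3 = 17.25
  Sum = 961.5 µg/L·h
k_e = ln2 / t½ = 0.693147 / 2.89 = 0.2398 h^-1
Extrapolated tail: C_last / k_e = 3.8 / 0.2398 = 15.847
AUC_0→∞ = 961.5 + 15.847 = 977.347 µg/L·h

AUC = 977 µg/L·h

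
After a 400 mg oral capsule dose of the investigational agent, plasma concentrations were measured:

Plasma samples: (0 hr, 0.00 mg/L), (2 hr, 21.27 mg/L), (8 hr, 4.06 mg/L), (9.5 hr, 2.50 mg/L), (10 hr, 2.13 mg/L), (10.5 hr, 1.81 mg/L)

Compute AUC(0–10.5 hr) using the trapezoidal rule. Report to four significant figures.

AUC = 104.3 mg/L·hr

Trapezoidal AUC_0→10.5:
  [0→2]: (0.00+21.27)/2 × 2 = 21.27
  [2→8]: (21.27+4.06)/2 × 6 = 75.99
  [8→9.5]: (4.06+2.50)/2 × 1.5 = 4.92
  [9.5→10]: (2.50+2.13)/2 × 0.5 = 1.1575
  [10→10.5]: (2.13+1.81)/2 × 0.5 = 0.985
  Sum = 104.3225 mg/L·hr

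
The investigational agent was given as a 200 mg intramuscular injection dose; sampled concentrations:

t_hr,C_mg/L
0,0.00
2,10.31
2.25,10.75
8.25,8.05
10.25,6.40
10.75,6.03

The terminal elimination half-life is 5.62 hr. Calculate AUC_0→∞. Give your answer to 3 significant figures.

Trapezoidal AUC_0→10.75:
  [0→2]: (0.00+10.31)/2 × 2 = 10.31
  [2→2.25]: (10.31+10.75)/2 × 0.25 = 2.6325
  [2.25→8.25]: (10.75+8.05)/2 × 6 = 56.4
  [8.25→10.25]: (8.05+6.40)/2 × 2 = 14.45
  [10.25→10.75]: (6.40+6.03)/2 × 0.5 = 3.1075
  Sum = 86.9 mg/L·hr
k_e = ln2 / t½ = 0.693147 / 5.62 = 0.1233 hr^-1
Extrapolated tail: C_last / k_e = 6.03 / 0.1233 = 48.905
AUC_0→∞ = 86.9 + 48.905 = 135.805 mg/L·hr

AUC = 136 mg/L·hr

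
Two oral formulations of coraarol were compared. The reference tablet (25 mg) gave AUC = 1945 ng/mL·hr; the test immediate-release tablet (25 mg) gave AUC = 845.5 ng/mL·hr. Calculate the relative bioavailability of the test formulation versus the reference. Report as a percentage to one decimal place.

F_rel = 43.5%

F_rel = (AUC_test/D_test) / (AUC_ref/D_ref)
      = (845.5/25) / (1945/25)
      = 33.82 / 77.8 = 0.4347 = 43.47%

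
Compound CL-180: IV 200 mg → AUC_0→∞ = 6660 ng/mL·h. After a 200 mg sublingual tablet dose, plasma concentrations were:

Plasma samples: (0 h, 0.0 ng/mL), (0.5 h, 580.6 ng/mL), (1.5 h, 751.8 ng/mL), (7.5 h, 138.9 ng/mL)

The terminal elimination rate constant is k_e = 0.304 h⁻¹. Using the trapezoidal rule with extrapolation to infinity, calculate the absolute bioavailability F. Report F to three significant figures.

F = 0.592

Trapezoidal AUC_0→7.5 (sublingual tablet):
  [0→0.5]: (0.0+580.6)/2 × 0.5 = 145.15
  [0.5→1.5]: (580.6+751.8)/2 × 1 = 666.2
  [1.5→7.5]: (751.8+138.9)/2 × 6 = 2672.1
  Sum = 3483.45 ng/mL·h
Tail: C_last/k_e = 138.9/0.304 = 456.908
AUC_0→∞ (sublingual tablet) = 3483.45 + 456.908 = 3940.358 ng/mL·h
F = (AUC_ev/D_ev)/(AUC_iv/D_iv) = (3940.358/200)/(6660/200) = 19.70179/33.3 = 0.5916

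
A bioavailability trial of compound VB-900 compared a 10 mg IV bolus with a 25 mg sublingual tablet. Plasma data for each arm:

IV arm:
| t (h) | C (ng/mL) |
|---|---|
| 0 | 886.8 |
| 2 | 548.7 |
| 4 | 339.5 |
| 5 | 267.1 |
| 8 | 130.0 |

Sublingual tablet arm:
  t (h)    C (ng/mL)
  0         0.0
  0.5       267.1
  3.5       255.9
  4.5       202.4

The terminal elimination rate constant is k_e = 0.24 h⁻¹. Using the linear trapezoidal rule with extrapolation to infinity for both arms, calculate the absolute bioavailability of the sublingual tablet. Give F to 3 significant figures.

F = 0.204

Trapezoidal AUC_0→8 (IV):
  [0→2]: (886.8+548.7)/2 × 2 = 1435.5
  [2→4]: (548.7+339.5)/2 × 2 = 888.2
  [4→5]: (339.5+267.1)/2 × 1 = 303.3
  [5→8]: (267.1+130.0)/2 × 3 = 595.65
  Sum = 3222.65 ng/mL·h
IV tail: 130.0/0.24 = 541.667; AUC_iv,0→∞ = 3222.65 + 541.667 = 3764.317 ng/mL·h
Trapezoidal AUC_0→4.5 (sublingual tablet):
  [0→0.5]: (0.0+267.1)/2 × 0.5 = 66.775
  [0.5→3.5]: (267.1+255.9)/2 × 3 = 784.5
  [3.5→4.5]: (255.9+202.4)/2 × 1 = 229.15
  Sum = 1080.425 ng/mL·h
sublingual tablet tail: 202.4/0.24 = 843.333; AUC_ev,0→∞ = 1080.425 + 843.333 = 1923.758 ng/mL·h
F = (AUC_ev/D_ev)/(AUC_iv/D_iv) = (1923.758/25)/(3764.317/10) = 76.95032/376.4317 = 0.2044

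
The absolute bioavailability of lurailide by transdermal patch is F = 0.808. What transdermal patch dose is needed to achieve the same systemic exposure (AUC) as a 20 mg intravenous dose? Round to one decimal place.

For equal systemic exposure: F × D_ev = D_iv
D_ev = D_iv / F = 20 / 0.808 = 24.7525 mg

D_transdermal = 24.8 mg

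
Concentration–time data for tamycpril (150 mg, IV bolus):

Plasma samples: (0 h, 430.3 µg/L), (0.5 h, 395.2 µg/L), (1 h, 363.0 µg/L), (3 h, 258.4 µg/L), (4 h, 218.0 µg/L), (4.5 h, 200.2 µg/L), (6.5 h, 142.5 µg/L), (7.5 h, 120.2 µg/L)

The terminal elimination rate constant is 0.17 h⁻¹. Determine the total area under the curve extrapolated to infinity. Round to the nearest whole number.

AUC = 2541 µg/L·h

Trapezoidal AUC_0→7.5:
  [0→0.5]: (430.3+395.2)/2 × 0.5 = 206.375
  [0.5→1]: (395.2+363.0)/2 × 0.5 = 189.55
  [1→3]: (363.0+258.4)/2 × 2 = 621.4
  [3→4]: (258.4+218.0)/2 × 1 = 238.2
  [4→4.5]: (218.0+200.2)/2 × 0.5 = 104.55
  [4.5→6.5]: (200.2+142.5)/2 × 2 = 342.7
  [6.5→7.5]: (142.5+120.2)/2 × 1 = 131.35
  Sum = 1834.125 µg/L·h
Extrapolated tail: C_last / k_e = 120.2 / 0.17 = 707.059
AUC_0→∞ = 1834.125 + 707.059 = 2541.184 µg/L·h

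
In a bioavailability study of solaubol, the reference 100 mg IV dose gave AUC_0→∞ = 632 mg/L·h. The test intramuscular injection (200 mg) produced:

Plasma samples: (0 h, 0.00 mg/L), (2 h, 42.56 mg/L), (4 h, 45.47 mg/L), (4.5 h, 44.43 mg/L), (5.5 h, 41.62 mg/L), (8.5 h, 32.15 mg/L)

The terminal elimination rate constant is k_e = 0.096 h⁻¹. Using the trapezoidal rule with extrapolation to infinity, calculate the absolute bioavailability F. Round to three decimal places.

Trapezoidal AUC_0→8.5 (intramuscular injection):
  [0→2]: (0.00+42.56)/2 × 2 = 42.56
  [2→4]: (42.56+45.47)/2 × 2 = 88.03
  [4→4.5]: (45.47+44.43)/2 × 0.5 = 22.475
  [4.5→5.5]: (44.43+41.62)/2 × 1 = 43.025
  [5.5→8.5]: (41.62+32.15)/2 × 3 = 110.655
  Sum = 306.745 mg/L·h
Tail: C_last/k_e = 32.15/0.096 = 334.896
AUC_0→∞ (intramuscular injection) = 306.745 + 334.896 = 641.641 mg/L·h
F = (AUC_ev/D_ev)/(AUC_iv/D_iv) = (641.641/200)/(632/100) = 3.208205/6.32 = 0.5076

F = 0.508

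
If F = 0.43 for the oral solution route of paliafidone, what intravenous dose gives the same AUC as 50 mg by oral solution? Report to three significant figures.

D_iv = 21.5 mg

Systemic exposure from an extravascular dose = F × D_ev, so the equivalent IV dose is F × D_ev.
D_iv = F × D_ev = 0.43 × 50 = 21.5 mg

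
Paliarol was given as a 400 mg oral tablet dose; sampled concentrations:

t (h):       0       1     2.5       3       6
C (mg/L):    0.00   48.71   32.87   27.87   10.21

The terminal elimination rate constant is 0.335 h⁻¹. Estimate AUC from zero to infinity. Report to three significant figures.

Trapezoidal AUC_0→6:
  [0→1]: (0.00+48.71)/2 × 1 = 24.355
  [1→2.5]: (48.71+32.87)/2 × 1.5 = 61.185
  [2.5→3]: (32.87+27.87)/2 × 0.5 = 15.185
  [3→6]: (27.87+10.21)/2 × 3 = 57.12
  Sum = 157.845 mg/L·h
Extrapolated tail: C_last / k_e = 10.21 / 0.335 = 30.478
AUC_0→∞ = 157.845 + 30.478 = 188.323 mg/L·h

AUC = 188 mg/L·h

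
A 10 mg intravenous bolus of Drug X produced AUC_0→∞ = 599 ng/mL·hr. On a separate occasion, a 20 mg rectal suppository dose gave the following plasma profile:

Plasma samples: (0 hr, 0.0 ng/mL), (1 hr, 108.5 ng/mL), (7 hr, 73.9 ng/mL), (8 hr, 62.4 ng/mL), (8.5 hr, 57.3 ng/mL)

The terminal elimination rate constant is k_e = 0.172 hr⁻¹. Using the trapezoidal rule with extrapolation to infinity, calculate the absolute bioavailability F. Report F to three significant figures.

Trapezoidal AUC_0→8.5 (rectal suppository):
  [0→1]: (0.0+108.5)/2 × 1 = 54.25
  [1→7]: (108.5+73.9)/2 × 6 = 547.2
  [7→8]: (73.9+62.4)/2 × 1 = 68.15
  [8→8.5]: (62.4+57.3)/2 × 0.5 = 29.925
  Sum = 699.525 ng/mL·hr
Tail: C_last/k_e = 57.3/0.172 = 333.140
AUC_0→∞ (rectal suppository) = 699.525 + 333.140 = 1032.665 ng/mL·hr
F = (AUC_ev/D_ev)/(AUC_iv/D_iv) = (1032.665/20)/(599/10) = 51.63325/59.9 = 0.8620

F = 0.862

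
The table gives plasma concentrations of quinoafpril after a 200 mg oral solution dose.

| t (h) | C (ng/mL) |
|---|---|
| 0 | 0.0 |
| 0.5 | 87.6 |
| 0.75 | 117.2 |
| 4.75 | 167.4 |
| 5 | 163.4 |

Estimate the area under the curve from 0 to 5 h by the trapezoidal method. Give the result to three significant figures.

Trapezoidal AUC_0→5:
  [0→0.5]: (0.0+87.6)/2 × 0.5 = 21.9
  [0.5→0.75]: (87.6+117.2)/2 × 0.25 = 25.6
  [0.75→4.75]: (117.2+167.4)/2 × 4 = 569.2
  [4.75→5]: (167.4+163.4)/2 × 0.25 = 41.35
  Sum = 658.05 ng/mL·h

AUC = 658 ng/mL·h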